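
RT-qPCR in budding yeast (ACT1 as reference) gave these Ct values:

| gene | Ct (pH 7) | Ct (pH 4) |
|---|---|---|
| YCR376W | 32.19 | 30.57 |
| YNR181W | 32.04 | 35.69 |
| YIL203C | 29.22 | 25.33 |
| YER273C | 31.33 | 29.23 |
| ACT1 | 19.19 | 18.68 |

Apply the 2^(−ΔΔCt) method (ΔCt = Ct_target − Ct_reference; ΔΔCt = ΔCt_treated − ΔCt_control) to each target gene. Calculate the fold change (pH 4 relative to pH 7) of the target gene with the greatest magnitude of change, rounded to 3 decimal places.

0.056

YCR376W: ΔΔCt = (30.57−18.68) − (32.19−19.19) = 11.89 − 13.00 = -1.11; fold change = 2^1.11 = 2.158
YNR181W: ΔΔCt = (35.69−18.68) − (32.04−19.19) = 17.01 − 12.85 = 4.16; fold change = 2^-4.16 = 0.056
YIL203C: ΔΔCt = (25.33−18.68) − (29.22−19.19) = 6.65 − 10.03 = -3.38; fold change = 2^3.38 = 10.411
YER273C: ΔΔCt = (29.23−18.68) − (31.33−19.19) = 10.55 − 12.14 = -1.59; fold change = 2^1.59 = 3.010
YNR181W has the largest |ΔΔCt| = 4.16.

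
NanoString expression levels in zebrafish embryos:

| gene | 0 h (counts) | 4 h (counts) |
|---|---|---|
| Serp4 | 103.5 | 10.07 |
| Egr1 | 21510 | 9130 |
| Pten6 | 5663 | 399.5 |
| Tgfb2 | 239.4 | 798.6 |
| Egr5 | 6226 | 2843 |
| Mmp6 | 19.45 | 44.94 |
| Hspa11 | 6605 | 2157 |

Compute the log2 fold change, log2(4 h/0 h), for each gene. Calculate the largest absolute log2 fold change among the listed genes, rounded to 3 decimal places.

3.825

log2(10.07/103.5) = -3.361  (Serp4)
log2(9130/21510) = -1.236  (Egr1)
log2(399.5/5663) = -3.825  (Pten6)
log2(798.6/239.4) = 1.738  (Tgfb2)
log2(2843/6226) = -1.131  (Egr5)
log2(44.94/19.45) = 1.208  (Mmp6)
log2(2157/6605) = -1.615  (Hspa11)
The largest magnitude belongs to Pten6.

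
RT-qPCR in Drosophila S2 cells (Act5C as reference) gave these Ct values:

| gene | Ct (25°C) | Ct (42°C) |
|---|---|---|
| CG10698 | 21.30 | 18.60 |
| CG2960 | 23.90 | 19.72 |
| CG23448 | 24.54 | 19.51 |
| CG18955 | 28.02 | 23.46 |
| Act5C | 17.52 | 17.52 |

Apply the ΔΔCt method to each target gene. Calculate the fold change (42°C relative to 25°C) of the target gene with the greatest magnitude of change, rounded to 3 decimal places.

CG10698: ΔΔCt = (18.60−17.52) − (21.30−17.52) = 1.08 − 3.78 = -2.70; fold change = 2^2.70 = 6.498
CG2960: ΔΔCt = (19.72−17.52) − (23.90−17.52) = 2.20 − 6.38 = -4.18; fold change = 2^4.18 = 18.126
CG23448: ΔΔCt = (19.51−17.52) − (24.54−17.52) = 1.99 − 7.02 = -5.03; fold change = 2^5.03 = 32.672
CG18955: ΔΔCt = (23.46−17.52) − (28.02−17.52) = 5.94 − 10.50 = -4.56; fold change = 2^4.56 = 23.588
CG23448 has the largest |ΔΔCt| = 5.03.

32.672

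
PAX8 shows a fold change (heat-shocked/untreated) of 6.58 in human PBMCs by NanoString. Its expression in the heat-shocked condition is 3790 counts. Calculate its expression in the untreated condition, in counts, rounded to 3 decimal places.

575.988

untreated expression = 3790 / 6.58 = 575.988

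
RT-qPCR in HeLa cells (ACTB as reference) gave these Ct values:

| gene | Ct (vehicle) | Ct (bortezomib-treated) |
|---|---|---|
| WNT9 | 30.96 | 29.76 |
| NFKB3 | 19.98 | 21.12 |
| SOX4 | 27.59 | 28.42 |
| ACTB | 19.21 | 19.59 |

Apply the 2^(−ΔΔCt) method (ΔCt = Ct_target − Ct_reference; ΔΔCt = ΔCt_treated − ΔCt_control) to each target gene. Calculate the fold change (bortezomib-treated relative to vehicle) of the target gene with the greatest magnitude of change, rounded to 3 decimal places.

2.990

WNT9: ΔΔCt = (29.76−19.59) − (30.96−19.21) = 10.17 − 11.75 = -1.58; fold change = 2^1.58 = 2.990
NFKB3: ΔΔCt = (21.12−19.59) − (19.98−19.21) = 1.53 − 0.77 = 0.76; fold change = 2^-0.76 = 0.590
SOX4: ΔΔCt = (28.42−19.59) − (27.59−19.21) = 8.83 − 8.38 = 0.45; fold change = 2^-0.45 = 0.732
WNT9 has the largest |ΔΔCt| = 1.58.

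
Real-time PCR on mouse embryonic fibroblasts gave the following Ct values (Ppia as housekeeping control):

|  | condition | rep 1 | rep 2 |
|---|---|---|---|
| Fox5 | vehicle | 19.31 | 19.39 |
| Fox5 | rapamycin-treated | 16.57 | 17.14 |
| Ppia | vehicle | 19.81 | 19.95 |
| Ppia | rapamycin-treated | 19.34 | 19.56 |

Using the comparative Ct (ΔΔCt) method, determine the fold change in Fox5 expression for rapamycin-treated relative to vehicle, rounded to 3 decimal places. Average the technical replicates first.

Mean Ct: Fox5 vehicle 19.350; Fox5 rapamycin-treated 16.855; Ppia vehicle 19.880; Ppia rapamycin-treated 19.450
ΔCt(vehicle) = 19.350 − 19.880 = -0.530
ΔCt(rapamycin-treated) = 16.855 − 19.450 = -2.595
ΔΔCt = -2.595 − (-0.530) = -2.065
Fold change = 2^(−(-2.065)) = 2^2.065 = 4.1843

4.184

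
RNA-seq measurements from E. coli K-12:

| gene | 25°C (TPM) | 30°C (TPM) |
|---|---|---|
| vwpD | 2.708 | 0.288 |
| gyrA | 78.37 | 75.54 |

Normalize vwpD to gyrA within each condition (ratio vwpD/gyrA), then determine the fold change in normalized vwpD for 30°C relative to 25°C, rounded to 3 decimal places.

0.110

vwpD/gyrA (25°C) = 2.708 / 78.37 = 0.034554
vwpD/gyrA (30°C) = 0.288 / 75.54 = 0.0038125
Fold change = 0.0038125 / 0.034554 = 0.1103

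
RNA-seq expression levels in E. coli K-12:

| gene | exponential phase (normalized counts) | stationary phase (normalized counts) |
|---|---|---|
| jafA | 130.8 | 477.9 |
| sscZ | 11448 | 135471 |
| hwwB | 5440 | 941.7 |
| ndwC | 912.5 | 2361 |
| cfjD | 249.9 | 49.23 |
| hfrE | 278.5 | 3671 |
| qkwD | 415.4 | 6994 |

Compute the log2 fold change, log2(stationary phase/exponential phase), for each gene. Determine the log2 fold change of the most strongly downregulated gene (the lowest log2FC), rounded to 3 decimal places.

log2(477.9/130.8) = 1.869  (jafA)
log2(135471/11448) = 3.565  (sscZ)
log2(941.7/5440) = -2.530  (hwwB)
log2(2361/912.5) = 1.372  (ndwC)
log2(49.23/249.9) = -2.344  (cfjD)
log2(3671/278.5) = 3.720  (hfrE)
log2(6994/415.4) = 4.074  (qkwD)
hwwB is most strongly downregulated.

-2.530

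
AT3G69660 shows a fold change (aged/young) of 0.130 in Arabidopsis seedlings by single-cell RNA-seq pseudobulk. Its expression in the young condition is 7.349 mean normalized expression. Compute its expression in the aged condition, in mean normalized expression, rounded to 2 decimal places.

aged expression = 7.349 × 0.130 = 0.96

0.96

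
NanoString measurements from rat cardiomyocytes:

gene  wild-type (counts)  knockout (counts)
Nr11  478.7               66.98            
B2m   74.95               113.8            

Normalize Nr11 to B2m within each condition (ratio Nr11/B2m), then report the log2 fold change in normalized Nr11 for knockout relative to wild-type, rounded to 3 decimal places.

-3.440

Nr11/B2m (wild-type) = 478.7 / 74.95 = 6.3869
Nr11/B2m (knockout) = 66.98 / 113.8 = 0.58858
Fold change = 0.58858 / 6.3869 = 0.0922
log2(0.0922) = -3.4398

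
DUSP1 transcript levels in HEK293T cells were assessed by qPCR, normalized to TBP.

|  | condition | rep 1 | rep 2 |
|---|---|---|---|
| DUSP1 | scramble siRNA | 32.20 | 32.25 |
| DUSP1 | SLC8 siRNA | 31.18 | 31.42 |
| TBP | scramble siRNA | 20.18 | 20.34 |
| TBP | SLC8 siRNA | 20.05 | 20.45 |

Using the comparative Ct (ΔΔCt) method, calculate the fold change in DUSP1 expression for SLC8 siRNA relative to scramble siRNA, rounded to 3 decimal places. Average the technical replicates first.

Mean Ct: DUSP1 scramble siRNA 32.225; DUSP1 SLC8 siRNA 31.300; TBP scramble siRNA 20.260; TBP SLC8 siRNA 20.250
ΔCt(scramble siRNA) = 32.225 − 20.260 = 11.965
ΔCt(SLC8 siRNA) = 31.300 − 20.250 = 11.050
ΔΔCt = 11.050 − 11.965 = -0.915
Fold change = 2^(−(-0.915)) = 2^0.915 = 1.8856

1.886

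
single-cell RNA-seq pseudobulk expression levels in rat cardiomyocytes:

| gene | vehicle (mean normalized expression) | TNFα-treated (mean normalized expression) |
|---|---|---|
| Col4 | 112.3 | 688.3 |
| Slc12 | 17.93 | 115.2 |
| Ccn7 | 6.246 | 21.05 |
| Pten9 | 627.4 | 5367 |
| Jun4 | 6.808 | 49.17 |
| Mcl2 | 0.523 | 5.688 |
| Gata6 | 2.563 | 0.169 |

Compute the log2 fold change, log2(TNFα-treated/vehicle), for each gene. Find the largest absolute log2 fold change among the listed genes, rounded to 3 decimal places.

log2(688.3/112.3) = 2.616  (Col4)
log2(115.2/17.93) = 2.684  (Slc12)
log2(21.05/6.246) = 1.753  (Ccn7)
log2(5367/627.4) = 3.097  (Pten9)
log2(49.17/6.808) = 2.852  (Jun4)
log2(5.688/0.523) = 3.443  (Mcl2)
log2(0.169/2.563) = -3.923  (Gata6)
The largest magnitude belongs to Gata6.

3.923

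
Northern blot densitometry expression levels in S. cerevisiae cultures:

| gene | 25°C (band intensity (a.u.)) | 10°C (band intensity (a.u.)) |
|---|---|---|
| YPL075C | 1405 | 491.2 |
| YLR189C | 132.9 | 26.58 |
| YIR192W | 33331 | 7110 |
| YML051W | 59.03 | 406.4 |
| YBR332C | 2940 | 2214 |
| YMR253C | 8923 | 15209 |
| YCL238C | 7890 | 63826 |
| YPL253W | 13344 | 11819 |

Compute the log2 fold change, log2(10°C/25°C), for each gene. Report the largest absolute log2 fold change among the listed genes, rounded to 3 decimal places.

log2(491.2/1405) = -1.516  (YPL075C)
log2(26.58/132.9) = -2.322  (YLR189C)
log2(7110/33331) = -2.229  (YIR192W)
log2(406.4/59.03) = 2.783  (YML051W)
log2(2214/2940) = -0.409  (YBR332C)
log2(15209/8923) = 0.769  (YMR253C)
log2(63826/7890) = 3.016  (YCL238C)
log2(11819/13344) = -0.175  (YPL253W)
The largest magnitude belongs to YCL238C.

3.016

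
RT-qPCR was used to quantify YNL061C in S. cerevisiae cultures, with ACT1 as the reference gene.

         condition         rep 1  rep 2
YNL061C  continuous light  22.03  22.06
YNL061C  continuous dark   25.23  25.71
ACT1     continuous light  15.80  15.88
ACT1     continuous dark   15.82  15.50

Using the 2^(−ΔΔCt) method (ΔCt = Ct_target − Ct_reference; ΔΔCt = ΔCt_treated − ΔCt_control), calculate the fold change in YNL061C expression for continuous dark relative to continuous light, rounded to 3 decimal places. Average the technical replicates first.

0.082

Mean Ct: YNL061C continuous light 22.045; YNL061C continuous dark 25.470; ACT1 continuous light 15.840; ACT1 continuous dark 15.660
ΔCt(continuous light) = 22.045 − 15.840 = 6.205
ΔCt(continuous dark) = 25.470 − 15.660 = 9.810
ΔΔCt = 9.810 − 6.205 = 3.605
Fold change = 2^(−3.605) = 0.0822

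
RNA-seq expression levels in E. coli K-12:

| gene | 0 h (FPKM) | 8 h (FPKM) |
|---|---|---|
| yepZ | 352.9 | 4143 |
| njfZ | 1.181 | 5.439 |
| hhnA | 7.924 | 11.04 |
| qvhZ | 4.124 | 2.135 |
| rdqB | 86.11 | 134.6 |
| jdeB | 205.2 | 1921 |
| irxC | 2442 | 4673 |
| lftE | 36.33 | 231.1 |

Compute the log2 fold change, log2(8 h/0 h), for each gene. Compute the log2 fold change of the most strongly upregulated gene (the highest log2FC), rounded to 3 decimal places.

log2(4143/352.9) = 3.553  (yepZ)
log2(5.439/1.181) = 2.203  (njfZ)
log2(11.04/7.924) = 0.478  (hhnA)
log2(2.135/4.124) = -0.950  (qvhZ)
log2(134.6/86.11) = 0.644  (rdqB)
log2(1921/205.2) = 3.227  (jdeB)
log2(4673/2442) = 0.936  (irxC)
log2(231.1/36.33) = 2.669  (lftE)
yepZ is most strongly upregulated.

3.553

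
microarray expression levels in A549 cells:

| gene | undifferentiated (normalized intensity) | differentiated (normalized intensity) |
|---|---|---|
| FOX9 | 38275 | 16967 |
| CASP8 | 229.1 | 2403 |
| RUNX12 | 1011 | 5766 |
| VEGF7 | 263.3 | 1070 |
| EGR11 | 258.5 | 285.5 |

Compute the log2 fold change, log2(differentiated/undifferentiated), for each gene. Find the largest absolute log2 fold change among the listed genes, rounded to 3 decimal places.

3.391

log2(16967/38275) = -1.174  (FOX9)
log2(2403/229.1) = 3.391  (CASP8)
log2(5766/1011) = 2.512  (RUNX12)
log2(1070/263.3) = 2.023  (VEGF7)
log2(285.5/258.5) = 0.143  (EGR11)
The largest magnitude belongs to CASP8.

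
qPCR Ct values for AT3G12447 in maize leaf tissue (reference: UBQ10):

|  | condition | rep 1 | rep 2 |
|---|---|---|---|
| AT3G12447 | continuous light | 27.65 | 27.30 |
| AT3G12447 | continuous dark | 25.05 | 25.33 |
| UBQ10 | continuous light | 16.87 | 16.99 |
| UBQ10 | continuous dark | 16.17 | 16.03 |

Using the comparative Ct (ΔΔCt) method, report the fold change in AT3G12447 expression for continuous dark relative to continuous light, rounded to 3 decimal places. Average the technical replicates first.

2.742

Mean Ct: AT3G12447 continuous light 27.475; AT3G12447 continuous dark 25.190; UBQ10 continuous light 16.930; UBQ10 continuous dark 16.100
ΔCt(continuous light) = 27.475 − 16.930 = 10.545
ΔCt(continuous dark) = 25.190 − 16.100 = 9.090
ΔΔCt = 9.090 − 10.545 = -1.455
Fold change = 2^(−(-1.455)) = 2^1.455 = 2.7416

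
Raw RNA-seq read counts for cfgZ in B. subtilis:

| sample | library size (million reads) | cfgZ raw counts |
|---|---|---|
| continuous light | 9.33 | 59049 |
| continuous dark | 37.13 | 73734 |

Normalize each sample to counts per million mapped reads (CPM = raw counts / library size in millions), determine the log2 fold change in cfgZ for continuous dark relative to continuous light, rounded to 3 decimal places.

CPM(continuous light) = 59049 / 9.33 = 6328.9389
CPM(continuous dark) = 73734 / 37.13 = 1985.8336
Fold change = 1985.8336 / 6328.9389 = 0.31377
log2(0.31377) = -1.6722

-1.672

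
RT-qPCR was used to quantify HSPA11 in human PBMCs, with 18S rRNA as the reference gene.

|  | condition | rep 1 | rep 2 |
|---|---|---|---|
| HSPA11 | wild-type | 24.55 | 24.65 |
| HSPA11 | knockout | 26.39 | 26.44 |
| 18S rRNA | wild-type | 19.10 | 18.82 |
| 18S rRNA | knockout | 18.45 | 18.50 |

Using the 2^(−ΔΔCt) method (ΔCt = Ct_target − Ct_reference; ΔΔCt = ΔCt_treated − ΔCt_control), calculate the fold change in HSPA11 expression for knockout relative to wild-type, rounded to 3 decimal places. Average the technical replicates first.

0.203

Mean Ct: HSPA11 wild-type 24.600; HSPA11 knockout 26.415; 18S rRNA wild-type 18.960; 18S rRNA knockout 18.475
ΔCt(wild-type) = 24.600 − 18.960 = 5.640
ΔCt(knockout) = 26.415 − 18.475 = 7.940
ΔΔCt = 7.940 − 5.640 = 2.300
Fold change = 2^(−2.300) = 0.2031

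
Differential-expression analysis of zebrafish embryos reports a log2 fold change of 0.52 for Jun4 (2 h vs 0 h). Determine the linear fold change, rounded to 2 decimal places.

1.43

Fold change = 2^(0.52) = 1.434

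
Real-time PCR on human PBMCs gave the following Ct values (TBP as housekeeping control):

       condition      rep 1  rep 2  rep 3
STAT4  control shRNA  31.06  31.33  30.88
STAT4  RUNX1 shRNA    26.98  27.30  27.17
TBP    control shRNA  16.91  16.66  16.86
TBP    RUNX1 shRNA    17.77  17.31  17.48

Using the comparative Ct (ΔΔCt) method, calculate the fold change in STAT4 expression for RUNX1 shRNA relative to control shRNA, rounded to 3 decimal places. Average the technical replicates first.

Mean Ct: STAT4 control shRNA 31.090; STAT4 RUNX1 shRNA 27.150; TBP control shRNA 16.810; TBP RUNX1 shRNA 17.520
ΔCt(control shRNA) = 31.090 − 16.810 = 14.280
ΔCt(RUNX1 shRNA) = 27.150 − 17.520 = 9.630
ΔΔCt = 9.630 − 14.280 = -4.650
Fold change = 2^(−(-4.650)) = 2^4.650 = 25.1067

25.107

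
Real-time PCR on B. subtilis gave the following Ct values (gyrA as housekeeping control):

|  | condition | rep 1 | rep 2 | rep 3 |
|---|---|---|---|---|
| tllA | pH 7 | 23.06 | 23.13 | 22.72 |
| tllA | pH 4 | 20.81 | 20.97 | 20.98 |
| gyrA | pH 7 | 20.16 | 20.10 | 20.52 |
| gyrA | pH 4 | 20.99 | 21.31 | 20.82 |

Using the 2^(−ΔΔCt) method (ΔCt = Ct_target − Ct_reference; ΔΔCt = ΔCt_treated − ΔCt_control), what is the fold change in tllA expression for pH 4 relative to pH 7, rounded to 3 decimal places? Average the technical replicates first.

7.111

Mean Ct: tllA pH 7 22.970; tllA pH 4 20.920; gyrA pH 7 20.260; gyrA pH 4 21.040
ΔCt(pH 7) = 22.970 − 20.260 = 2.710
ΔCt(pH 4) = 20.920 − 21.040 = -0.120
ΔΔCt = -0.120 − 2.710 = -2.830
Fold change = 2^(−(-2.830)) = 2^2.830 = 7.1107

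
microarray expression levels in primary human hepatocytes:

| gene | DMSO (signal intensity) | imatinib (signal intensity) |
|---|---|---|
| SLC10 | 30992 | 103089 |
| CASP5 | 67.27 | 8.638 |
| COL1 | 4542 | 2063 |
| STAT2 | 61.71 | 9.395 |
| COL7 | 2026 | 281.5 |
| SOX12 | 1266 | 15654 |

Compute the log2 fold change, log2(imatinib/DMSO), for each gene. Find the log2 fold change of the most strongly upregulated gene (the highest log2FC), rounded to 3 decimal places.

3.628

log2(103089/30992) = 1.734  (SLC10)
log2(8.638/67.27) = -2.961  (CASP5)
log2(2063/4542) = -1.139  (COL1)
log2(9.395/61.71) = -2.716  (STAT2)
log2(281.5/2026) = -2.847  (COL7)
log2(15654/1266) = 3.628  (SOX12)
SOX12 is most strongly upregulated.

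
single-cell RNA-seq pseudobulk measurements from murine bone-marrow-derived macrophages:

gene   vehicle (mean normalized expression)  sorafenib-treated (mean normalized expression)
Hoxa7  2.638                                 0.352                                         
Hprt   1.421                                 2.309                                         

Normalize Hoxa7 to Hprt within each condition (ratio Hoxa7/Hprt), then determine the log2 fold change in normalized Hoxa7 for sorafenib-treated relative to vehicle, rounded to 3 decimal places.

-3.606

Hoxa7/Hprt (vehicle) = 2.638 / 1.421 = 1.8564
Hoxa7/Hprt (sorafenib-treated) = 0.352 / 2.309 = 0.15245
Fold change = 0.15245 / 1.8564 = 0.0821
log2(0.0821) = -3.6062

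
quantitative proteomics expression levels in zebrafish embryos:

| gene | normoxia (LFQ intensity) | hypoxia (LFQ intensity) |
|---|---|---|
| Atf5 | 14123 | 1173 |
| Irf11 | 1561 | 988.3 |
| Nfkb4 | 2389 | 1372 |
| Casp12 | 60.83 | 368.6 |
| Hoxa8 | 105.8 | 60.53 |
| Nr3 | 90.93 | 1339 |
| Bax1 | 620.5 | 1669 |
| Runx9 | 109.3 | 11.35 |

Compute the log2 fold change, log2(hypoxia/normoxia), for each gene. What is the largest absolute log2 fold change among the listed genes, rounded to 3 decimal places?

3.880

log2(1173/14123) = -3.590  (Atf5)
log2(988.3/1561) = -0.659  (Irf11)
log2(1372/2389) = -0.800  (Nfkb4)
log2(368.6/60.83) = 2.599  (Casp12)
log2(60.53/105.8) = -0.806  (Hoxa8)
log2(1339/90.93) = 3.880  (Nr3)
log2(1669/620.5) = 1.427  (Bax1)
log2(11.35/109.3) = -3.268  (Runx9)
The largest magnitude belongs to Nr3.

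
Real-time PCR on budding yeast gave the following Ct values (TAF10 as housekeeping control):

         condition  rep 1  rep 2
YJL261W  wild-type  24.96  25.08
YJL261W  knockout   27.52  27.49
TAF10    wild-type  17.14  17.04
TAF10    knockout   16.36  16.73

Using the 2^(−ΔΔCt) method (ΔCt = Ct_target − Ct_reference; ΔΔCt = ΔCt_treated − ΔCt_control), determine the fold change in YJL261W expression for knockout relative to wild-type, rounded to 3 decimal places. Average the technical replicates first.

0.122

Mean Ct: YJL261W wild-type 25.020; YJL261W knockout 27.505; TAF10 wild-type 17.090; TAF10 knockout 16.545
ΔCt(wild-type) = 25.020 − 17.090 = 7.930
ΔCt(knockout) = 27.505 − 16.545 = 10.960
ΔΔCt = 10.960 − 7.930 = 3.030
Fold change = 2^(−3.030) = 0.1224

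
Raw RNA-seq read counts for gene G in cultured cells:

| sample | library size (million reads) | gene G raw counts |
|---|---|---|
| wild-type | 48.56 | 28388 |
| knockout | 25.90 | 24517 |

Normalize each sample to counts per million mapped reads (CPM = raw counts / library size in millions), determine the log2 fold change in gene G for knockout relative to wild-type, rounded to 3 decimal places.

0.695

CPM(wild-type) = 28388 / 48.56 = 584.5964
CPM(knockout) = 24517 / 25.90 = 946.6023
Fold change = 946.6023 / 584.5964 = 1.61924
log2(1.61924) = 0.6953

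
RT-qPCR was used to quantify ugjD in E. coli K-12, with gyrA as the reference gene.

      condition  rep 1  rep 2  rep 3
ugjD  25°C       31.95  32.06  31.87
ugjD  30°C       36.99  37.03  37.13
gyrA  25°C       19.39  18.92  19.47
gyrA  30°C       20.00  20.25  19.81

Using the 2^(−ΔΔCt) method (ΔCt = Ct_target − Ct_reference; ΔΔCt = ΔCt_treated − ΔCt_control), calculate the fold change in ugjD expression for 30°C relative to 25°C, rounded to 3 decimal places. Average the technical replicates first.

Mean Ct: ugjD 25°C 31.960; ugjD 30°C 37.050; gyrA 25°C 19.260; gyrA 30°C 20.020
ΔCt(25°C) = 31.960 − 19.260 = 12.700
ΔCt(30°C) = 37.050 − 20.020 = 17.030
ΔΔCt = 17.030 − 12.700 = 4.330
Fold change = 2^(−4.330) = 0.0497

0.050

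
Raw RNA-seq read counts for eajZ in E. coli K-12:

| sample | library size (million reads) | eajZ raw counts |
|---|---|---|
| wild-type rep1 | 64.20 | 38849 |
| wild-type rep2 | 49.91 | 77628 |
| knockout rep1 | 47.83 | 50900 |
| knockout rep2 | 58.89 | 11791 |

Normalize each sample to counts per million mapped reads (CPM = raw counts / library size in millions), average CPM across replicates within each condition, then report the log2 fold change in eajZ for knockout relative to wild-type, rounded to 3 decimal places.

CPM(wild-type rep1) = 38849 / 64.20 = 605.1246
CPM(wild-type rep2) = 77628 / 49.91 = 1555.3596
CPM(knockout rep1) = 50900 / 47.83 = 1064.1857
CPM(knockout rep2) = 11791 / 58.89 = 200.2208
mean CPM(wild-type) = 1080.2421; mean CPM(knockout) = 632.2032
Fold change = 632.2032 / 1080.2421 = 0.58524
log2(0.58524) = -0.7729

-0.773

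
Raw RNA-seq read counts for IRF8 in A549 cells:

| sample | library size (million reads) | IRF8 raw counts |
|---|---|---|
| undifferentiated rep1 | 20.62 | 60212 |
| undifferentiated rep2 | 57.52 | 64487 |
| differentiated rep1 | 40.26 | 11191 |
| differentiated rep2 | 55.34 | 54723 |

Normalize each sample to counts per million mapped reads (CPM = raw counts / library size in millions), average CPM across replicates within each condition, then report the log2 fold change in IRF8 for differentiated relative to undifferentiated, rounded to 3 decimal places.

CPM(undifferentiated rep1) = 60212 / 20.62 = 2920.0776
CPM(undifferentiated rep2) = 64487 / 57.52 = 1121.1231
CPM(differentiated rep1) = 11191 / 40.26 = 277.9682
CPM(differentiated rep2) = 54723 / 55.34 = 988.8507
mean CPM(undifferentiated) = 2020.6003; mean CPM(differentiated) = 633.4095
Fold change = 633.4095 / 2020.6003 = 0.31348
log2(0.31348) = -1.6736

-1.674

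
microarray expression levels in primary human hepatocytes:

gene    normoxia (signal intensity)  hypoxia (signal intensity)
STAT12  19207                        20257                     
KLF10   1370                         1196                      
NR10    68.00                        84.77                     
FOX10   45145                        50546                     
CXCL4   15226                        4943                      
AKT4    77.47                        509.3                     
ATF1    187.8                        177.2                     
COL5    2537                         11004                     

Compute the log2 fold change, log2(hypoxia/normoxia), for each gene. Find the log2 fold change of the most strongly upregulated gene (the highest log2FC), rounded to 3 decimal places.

2.717

log2(20257/19207) = 0.077  (STAT12)
log2(1196/1370) = -0.196  (KLF10)
log2(84.77/68.00) = 0.318  (NR10)
log2(50546/45145) = 0.163  (FOX10)
log2(4943/15226) = -1.623  (CXCL4)
log2(509.3/77.47) = 2.717  (AKT4)
log2(177.2/187.8) = -0.084  (ATF1)
log2(11004/2537) = 2.117  (COL5)
AKT4 is most strongly upregulated.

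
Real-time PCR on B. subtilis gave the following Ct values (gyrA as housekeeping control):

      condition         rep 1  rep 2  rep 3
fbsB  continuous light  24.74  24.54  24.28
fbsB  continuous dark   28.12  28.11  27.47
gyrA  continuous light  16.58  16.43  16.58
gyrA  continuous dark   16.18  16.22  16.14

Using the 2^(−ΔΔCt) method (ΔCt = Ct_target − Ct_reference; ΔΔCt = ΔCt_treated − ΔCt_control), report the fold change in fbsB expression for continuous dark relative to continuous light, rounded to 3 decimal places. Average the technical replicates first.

Mean Ct: fbsB continuous light 24.520; fbsB continuous dark 27.900; gyrA continuous light 16.530; gyrA continuous dark 16.180
ΔCt(continuous light) = 24.520 − 16.530 = 7.990
ΔCt(continuous dark) = 27.900 − 16.180 = 11.720
ΔΔCt = 11.720 − 7.990 = 3.730
Fold change = 2^(−3.730) = 0.0754

0.075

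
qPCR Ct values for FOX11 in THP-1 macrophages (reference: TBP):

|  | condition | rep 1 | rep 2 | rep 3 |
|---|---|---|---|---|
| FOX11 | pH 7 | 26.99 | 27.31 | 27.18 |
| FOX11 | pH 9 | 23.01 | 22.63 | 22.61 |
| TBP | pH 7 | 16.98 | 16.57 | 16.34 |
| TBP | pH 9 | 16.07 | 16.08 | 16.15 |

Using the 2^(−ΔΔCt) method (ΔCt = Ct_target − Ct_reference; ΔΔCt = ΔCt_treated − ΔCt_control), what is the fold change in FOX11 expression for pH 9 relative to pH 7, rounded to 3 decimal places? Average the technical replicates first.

14.723

Mean Ct: FOX11 pH 7 27.160; FOX11 pH 9 22.750; TBP pH 7 16.630; TBP pH 9 16.100
ΔCt(pH 7) = 27.160 − 16.630 = 10.530
ΔCt(pH 9) = 22.750 − 16.100 = 6.650
ΔΔCt = 6.650 − 10.530 = -3.880
Fold change = 2^(−(-3.880)) = 2^3.880 = 14.7230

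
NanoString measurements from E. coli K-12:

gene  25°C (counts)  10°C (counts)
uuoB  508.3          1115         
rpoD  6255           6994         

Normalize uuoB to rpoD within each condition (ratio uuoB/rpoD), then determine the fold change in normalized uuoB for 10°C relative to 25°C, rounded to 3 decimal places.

uuoB/rpoD (25°C) = 508.3 / 6255 = 0.081263
uuoB/rpoD (10°C) = 1115 / 6994 = 0.15942
Fold change = 0.15942 / 0.081263 = 1.9618

1.962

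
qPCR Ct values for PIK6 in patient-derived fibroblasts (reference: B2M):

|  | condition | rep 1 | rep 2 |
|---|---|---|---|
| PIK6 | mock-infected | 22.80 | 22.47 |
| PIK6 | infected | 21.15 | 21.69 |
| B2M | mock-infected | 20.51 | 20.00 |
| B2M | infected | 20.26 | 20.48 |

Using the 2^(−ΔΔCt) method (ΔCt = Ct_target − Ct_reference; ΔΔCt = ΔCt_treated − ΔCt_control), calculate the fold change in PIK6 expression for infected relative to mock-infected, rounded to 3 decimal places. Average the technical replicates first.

Mean Ct: PIK6 mock-infected 22.635; PIK6 infected 21.420; B2M mock-infected 20.255; B2M infected 20.370
ΔCt(mock-infected) = 22.635 − 20.255 = 2.380
ΔCt(infected) = 21.420 − 20.370 = 1.050
ΔΔCt = 1.050 − 2.380 = -1.330
Fold change = 2^(−(-1.330)) = 2^1.330 = 2.5140

2.514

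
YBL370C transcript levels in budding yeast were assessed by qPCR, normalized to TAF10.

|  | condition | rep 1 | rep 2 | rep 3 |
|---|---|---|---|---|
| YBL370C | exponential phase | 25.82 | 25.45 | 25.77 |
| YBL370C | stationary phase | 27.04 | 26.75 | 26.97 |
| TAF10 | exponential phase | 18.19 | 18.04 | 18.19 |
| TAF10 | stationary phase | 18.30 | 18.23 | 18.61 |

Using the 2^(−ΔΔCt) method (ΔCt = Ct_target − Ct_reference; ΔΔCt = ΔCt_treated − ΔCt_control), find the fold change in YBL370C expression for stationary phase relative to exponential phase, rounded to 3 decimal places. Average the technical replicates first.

Mean Ct: YBL370C exponential phase 25.680; YBL370C stationary phase 26.920; TAF10 exponential phase 18.140; TAF10 stationary phase 18.380
ΔCt(exponential phase) = 25.680 − 18.140 = 7.540
ΔCt(stationary phase) = 26.920 − 18.380 = 8.540
ΔΔCt = 8.540 − 7.540 = 1.000
Fold change = 2^(−1.000) = 0.5000

0.500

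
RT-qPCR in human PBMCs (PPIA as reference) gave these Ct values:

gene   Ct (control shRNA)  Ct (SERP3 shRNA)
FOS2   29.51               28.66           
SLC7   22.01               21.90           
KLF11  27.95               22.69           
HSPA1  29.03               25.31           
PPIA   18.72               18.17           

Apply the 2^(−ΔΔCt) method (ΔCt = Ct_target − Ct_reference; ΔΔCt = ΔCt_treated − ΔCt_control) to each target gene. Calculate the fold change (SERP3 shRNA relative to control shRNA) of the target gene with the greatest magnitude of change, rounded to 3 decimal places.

FOS2: ΔΔCt = (28.66−18.17) − (29.51−18.72) = 10.49 − 10.79 = -0.30; fold change = 2^0.30 = 1.231
SLC7: ΔΔCt = (21.90−18.17) − (22.01−18.72) = 3.73 − 3.29 = 0.44; fold change = 2^-0.44 = 0.737
KLF11: ΔΔCt = (22.69−18.17) − (27.95−18.72) = 4.52 − 9.23 = -4.71; fold change = 2^4.71 = 26.173
HSPA1: ΔΔCt = (25.31−18.17) − (29.03−18.72) = 7.14 − 10.31 = -3.17; fold change = 2^3.17 = 9.000
KLF11 has the largest |ΔΔCt| = 4.71.

26.173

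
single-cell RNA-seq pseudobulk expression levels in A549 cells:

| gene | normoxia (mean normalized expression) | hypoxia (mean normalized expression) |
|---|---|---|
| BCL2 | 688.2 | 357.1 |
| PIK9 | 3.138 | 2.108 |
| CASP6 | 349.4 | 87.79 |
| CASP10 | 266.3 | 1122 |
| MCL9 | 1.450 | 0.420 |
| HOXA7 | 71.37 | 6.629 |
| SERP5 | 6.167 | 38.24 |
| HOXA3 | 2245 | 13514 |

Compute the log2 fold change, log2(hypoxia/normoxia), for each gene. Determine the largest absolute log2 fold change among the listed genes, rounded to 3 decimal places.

3.428

log2(357.1/688.2) = -0.946  (BCL2)
log2(2.108/3.138) = -0.574  (PIK9)
log2(87.79/349.4) = -1.993  (CASP6)
log2(1122/266.3) = 2.075  (CASP10)
log2(0.420/1.450) = -1.788  (MCL9)
log2(6.629/71.37) = -3.428  (HOXA7)
log2(38.24/6.167) = 2.632  (SERP5)
log2(13514/2245) = 2.590  (HOXA3)
The largest magnitude belongs to HOXA7.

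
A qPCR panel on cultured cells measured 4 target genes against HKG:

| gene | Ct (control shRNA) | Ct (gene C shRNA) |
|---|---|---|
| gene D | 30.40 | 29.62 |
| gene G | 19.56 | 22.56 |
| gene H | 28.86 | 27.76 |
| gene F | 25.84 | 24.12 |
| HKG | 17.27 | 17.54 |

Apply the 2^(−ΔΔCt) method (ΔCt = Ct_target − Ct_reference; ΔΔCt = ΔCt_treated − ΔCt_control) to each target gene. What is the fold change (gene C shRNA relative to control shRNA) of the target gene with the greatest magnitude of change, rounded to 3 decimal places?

gene D: ΔΔCt = (29.62−17.54) − (30.40−17.27) = 12.08 − 13.13 = -1.05; fold change = 2^1.05 = 2.071
gene G: ΔΔCt = (22.56−17.54) − (19.56−17.27) = 5.02 − 2.29 = 2.73; fold change = 2^-2.73 = 0.151
gene H: ΔΔCt = (27.76−17.54) − (28.86−17.27) = 10.22 − 11.59 = -1.37; fold change = 2^1.37 = 2.585
gene F: ΔΔCt = (24.12−17.54) − (25.84−17.27) = 6.58 − 8.57 = -1.99; fold change = 2^1.99 = 3.972
gene G has the largest |ΔΔCt| = 2.73.

0.151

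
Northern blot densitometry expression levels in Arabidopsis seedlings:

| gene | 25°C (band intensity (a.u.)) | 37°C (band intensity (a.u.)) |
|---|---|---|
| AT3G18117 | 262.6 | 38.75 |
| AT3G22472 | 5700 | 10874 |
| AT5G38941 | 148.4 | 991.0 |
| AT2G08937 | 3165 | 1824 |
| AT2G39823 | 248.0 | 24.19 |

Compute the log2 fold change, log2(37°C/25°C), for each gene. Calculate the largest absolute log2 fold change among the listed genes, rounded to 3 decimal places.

log2(38.75/262.6) = -2.761  (AT3G18117)
log2(10874/5700) = 0.932  (AT3G22472)
log2(991.0/148.4) = 2.739  (AT5G38941)
log2(1824/3165) = -0.795  (AT2G08937)
log2(24.19/248.0) = -3.358  (AT2G39823)
The largest magnitude belongs to AT2G39823.

3.358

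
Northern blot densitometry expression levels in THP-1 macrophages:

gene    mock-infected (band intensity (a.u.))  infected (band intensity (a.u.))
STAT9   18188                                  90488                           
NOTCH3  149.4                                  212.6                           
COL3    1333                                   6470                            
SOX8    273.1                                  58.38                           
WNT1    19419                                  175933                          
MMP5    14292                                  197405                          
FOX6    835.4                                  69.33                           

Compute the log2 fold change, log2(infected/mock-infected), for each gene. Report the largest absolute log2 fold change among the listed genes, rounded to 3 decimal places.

3.788

log2(90488/18188) = 2.315  (STAT9)
log2(212.6/149.4) = 0.509  (NOTCH3)
log2(6470/1333) = 2.279  (COL3)
log2(58.38/273.1) = -2.226  (SOX8)
log2(175933/19419) = 3.179  (WNT1)
log2(197405/14292) = 3.788  (MMP5)
log2(69.33/835.4) = -3.591  (FOX6)
The largest magnitude belongs to MMP5.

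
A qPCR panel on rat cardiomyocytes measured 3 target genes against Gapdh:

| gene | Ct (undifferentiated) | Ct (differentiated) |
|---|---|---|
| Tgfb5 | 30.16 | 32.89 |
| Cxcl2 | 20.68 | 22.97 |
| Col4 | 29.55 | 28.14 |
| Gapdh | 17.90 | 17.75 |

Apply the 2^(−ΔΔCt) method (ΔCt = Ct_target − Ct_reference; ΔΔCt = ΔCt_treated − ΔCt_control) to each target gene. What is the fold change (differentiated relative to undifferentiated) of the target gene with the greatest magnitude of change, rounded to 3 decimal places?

Tgfb5: ΔΔCt = (32.89−17.75) − (30.16−17.90) = 15.14 − 12.26 = 2.88; fold change = 2^-2.88 = 0.136
Cxcl2: ΔΔCt = (22.97−17.75) − (20.68−17.90) = 5.22 − 2.78 = 2.44; fold change = 2^-2.44 = 0.184
Col4: ΔΔCt = (28.14−17.75) − (29.55−17.90) = 10.39 − 11.65 = -1.26; fold change = 2^1.26 = 2.395
Tgfb5 has the largest |ΔΔCt| = 2.88.

0.136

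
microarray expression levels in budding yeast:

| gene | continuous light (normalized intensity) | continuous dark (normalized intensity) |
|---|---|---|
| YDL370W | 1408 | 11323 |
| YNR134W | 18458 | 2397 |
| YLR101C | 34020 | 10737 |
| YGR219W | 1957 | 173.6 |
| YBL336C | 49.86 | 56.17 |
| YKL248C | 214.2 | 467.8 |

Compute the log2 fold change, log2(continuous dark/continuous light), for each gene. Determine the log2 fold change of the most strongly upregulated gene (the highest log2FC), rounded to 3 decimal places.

3.008

log2(11323/1408) = 3.008  (YDL370W)
log2(2397/18458) = -2.945  (YNR134W)
log2(10737/34020) = -1.664  (YLR101C)
log2(173.6/1957) = -3.495  (YGR219W)
log2(56.17/49.86) = 0.172  (YBL336C)
log2(467.8/214.2) = 1.127  (YKL248C)
YDL370W is most strongly upregulated.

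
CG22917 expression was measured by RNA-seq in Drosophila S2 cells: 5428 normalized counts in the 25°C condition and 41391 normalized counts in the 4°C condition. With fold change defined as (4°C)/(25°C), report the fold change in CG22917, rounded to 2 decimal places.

7.63

Fold change = 41391 / 5428 = 7.625
CG22917 is upregulated.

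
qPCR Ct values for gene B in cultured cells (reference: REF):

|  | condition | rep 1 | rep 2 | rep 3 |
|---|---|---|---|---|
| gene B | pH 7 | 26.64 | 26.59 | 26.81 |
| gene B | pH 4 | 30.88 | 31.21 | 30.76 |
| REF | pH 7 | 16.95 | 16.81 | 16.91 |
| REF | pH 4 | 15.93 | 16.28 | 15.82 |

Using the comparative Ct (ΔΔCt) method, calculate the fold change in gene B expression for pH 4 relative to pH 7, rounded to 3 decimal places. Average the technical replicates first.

Mean Ct: gene B pH 7 26.680; gene B pH 4 30.950; REF pH 7 16.890; REF pH 4 16.010
ΔCt(pH 7) = 26.680 − 16.890 = 9.790
ΔCt(pH 4) = 30.950 − 16.010 = 14.940
ΔΔCt = 14.940 − 9.790 = 5.150
Fold change = 2^(−5.150) = 0.0282

0.028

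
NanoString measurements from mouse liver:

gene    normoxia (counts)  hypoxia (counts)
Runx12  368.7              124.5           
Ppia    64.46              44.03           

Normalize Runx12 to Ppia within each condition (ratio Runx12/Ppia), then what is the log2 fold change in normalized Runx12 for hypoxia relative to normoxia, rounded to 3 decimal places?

-1.016

Runx12/Ppia (normoxia) = 368.7 / 64.46 = 5.7198
Runx12/Ppia (hypoxia) = 124.5 / 44.03 = 2.8276
Fold change = 2.8276 / 5.7198 = 0.4944
log2(0.4944) = -1.0164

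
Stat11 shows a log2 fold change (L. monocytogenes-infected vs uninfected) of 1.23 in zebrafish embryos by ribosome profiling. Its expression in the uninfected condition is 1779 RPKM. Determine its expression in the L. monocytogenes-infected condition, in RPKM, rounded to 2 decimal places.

Fold change = 2^(1.23) = 2.3457
L. monocytogenes-infected expression = 1779 × 2.3457 = 4172.95

4172.95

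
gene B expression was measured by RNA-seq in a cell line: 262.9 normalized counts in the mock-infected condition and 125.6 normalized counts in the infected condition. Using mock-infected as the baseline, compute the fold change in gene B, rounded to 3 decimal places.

Fold change = 125.6 / 262.9 = 0.4777
gene B is downregulated.

0.478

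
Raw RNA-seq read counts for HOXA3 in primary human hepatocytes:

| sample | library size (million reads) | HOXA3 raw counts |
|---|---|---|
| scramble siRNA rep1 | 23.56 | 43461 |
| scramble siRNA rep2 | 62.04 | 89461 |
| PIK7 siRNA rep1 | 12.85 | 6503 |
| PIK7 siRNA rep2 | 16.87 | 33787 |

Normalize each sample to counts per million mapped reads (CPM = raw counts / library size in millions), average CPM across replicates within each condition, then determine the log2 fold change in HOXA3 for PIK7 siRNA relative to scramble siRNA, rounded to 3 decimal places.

CPM(scramble siRNA rep1) = 43461 / 23.56 = 1844.6944
CPM(scramble siRNA rep2) = 89461 / 62.04 = 1441.9890
CPM(PIK7 siRNA rep1) = 6503 / 12.85 = 506.0700
CPM(PIK7 siRNA rep2) = 33787 / 16.87 = 2002.7860
mean CPM(scramble siRNA) = 1643.3417; mean CPM(PIK7 siRNA) = 1254.4280
Fold change = 1254.4280 / 1643.3417 = 0.76334
log2(0.76334) = -0.3896

-0.390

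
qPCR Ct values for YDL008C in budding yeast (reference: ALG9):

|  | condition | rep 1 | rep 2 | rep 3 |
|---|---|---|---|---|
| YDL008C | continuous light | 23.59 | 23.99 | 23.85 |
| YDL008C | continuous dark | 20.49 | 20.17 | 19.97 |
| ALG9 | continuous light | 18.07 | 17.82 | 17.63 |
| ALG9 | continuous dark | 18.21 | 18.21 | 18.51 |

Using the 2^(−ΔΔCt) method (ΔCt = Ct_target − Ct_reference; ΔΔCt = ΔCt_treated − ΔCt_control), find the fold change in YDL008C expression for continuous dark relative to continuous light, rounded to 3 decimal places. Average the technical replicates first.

Mean Ct: YDL008C continuous light 23.810; YDL008C continuous dark 20.210; ALG9 continuous light 17.840; ALG9 continuous dark 18.310
ΔCt(continuous light) = 23.810 − 17.840 = 5.970
ΔCt(continuous dark) = 20.210 − 18.310 = 1.900
ΔΔCt = 1.900 − 5.970 = -4.070
Fold change = 2^(−(-4.070)) = 2^4.070 = 16.7955

16.795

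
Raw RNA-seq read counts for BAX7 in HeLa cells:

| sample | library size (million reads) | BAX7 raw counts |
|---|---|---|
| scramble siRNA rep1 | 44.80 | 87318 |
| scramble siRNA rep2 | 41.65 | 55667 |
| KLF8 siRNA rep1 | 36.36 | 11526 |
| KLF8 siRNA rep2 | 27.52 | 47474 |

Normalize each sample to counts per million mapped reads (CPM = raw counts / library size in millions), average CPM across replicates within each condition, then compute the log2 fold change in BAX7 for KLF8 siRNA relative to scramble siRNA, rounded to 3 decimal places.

-0.686

CPM(scramble siRNA rep1) = 87318 / 44.80 = 1949.0625
CPM(scramble siRNA rep2) = 55667 / 41.65 = 1336.5426
CPM(KLF8 siRNA rep1) = 11526 / 36.36 = 316.9967
CPM(KLF8 siRNA rep2) = 47474 / 27.52 = 1725.0727
mean CPM(scramble siRNA) = 1642.8026; mean CPM(KLF8 siRNA) = 1021.0347
Fold change = 1021.0347 / 1642.8026 = 0.62152
log2(0.62152) = -0.6861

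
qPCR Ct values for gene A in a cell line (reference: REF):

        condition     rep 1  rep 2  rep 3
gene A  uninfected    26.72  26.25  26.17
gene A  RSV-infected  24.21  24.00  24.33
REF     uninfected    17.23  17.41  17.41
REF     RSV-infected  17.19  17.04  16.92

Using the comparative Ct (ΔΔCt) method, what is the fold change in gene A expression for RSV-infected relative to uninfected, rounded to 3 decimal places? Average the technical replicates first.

3.732

Mean Ct: gene A uninfected 26.380; gene A RSV-infected 24.180; REF uninfected 17.350; REF RSV-infected 17.050
ΔCt(uninfected) = 26.380 − 17.350 = 9.030
ΔCt(RSV-infected) = 24.180 − 17.050 = 7.130
ΔΔCt = 7.130 − 9.030 = -1.900
Fold change = 2^(−(-1.900)) = 2^1.900 = 3.7321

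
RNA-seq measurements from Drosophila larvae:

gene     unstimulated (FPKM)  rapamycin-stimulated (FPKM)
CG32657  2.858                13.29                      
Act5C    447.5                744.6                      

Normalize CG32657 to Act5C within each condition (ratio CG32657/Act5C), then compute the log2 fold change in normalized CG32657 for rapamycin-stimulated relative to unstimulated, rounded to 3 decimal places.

1.483

CG32657/Act5C (unstimulated) = 2.858 / 447.5 = 0.0063866
CG32657/Act5C (rapamycin-stimulated) = 13.29 / 744.6 = 0.017849
Fold change = 0.017849 / 0.0063866 = 2.7947
log2(2.7947) = 1.4827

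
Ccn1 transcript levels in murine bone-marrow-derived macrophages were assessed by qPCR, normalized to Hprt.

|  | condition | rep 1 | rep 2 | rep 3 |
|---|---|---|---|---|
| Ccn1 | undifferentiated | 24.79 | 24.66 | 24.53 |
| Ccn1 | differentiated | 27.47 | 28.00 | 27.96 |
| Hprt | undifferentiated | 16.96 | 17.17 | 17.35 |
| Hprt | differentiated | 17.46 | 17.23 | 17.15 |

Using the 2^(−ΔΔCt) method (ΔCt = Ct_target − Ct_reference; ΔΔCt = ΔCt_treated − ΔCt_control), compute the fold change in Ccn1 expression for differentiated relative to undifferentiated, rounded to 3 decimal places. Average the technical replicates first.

0.122

Mean Ct: Ccn1 undifferentiated 24.660; Ccn1 differentiated 27.810; Hprt undifferentiated 17.160; Hprt differentiated 17.280
ΔCt(undifferentiated) = 24.660 − 17.160 = 7.500
ΔCt(differentiated) = 27.810 − 17.280 = 10.530
ΔΔCt = 10.530 − 7.500 = 3.030
Fold change = 2^(−3.030) = 0.1224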